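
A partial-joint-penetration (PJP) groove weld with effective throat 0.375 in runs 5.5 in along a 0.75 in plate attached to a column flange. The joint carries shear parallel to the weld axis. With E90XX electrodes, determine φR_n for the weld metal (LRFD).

E90XX → F_EXX = 90 ksi.
Effective throat (given) t_e = 0.375 in.
A_we = 0.375 × 5.5 = 2.062 in².
F_nw = 0.6 F_EXX = 54 ksi.
φR_n = 0.75 × 54 × 2.062 = 83.53 kip.

φR_n ≈ 83.5 kip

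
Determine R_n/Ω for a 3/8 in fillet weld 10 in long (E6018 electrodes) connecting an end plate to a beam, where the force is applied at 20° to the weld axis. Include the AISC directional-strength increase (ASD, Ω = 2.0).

E60XX → F_EXX = 60 ksi.
t_e = 0.707 × 0.375 = 0.2651 in; A_we = 0.2651 × 10 = 2.651 in².
Directional factor: 1.0 + 0.5 sin^1.5(20°) = 1.1.
F_nw = 0.6 × 60 × 1.1 = 39.6 ksi.
R_n/Ω = (39.6 × 2.651) / 2.0 = 52.5 kips.

R_n/Ω ≈ 52.5 kips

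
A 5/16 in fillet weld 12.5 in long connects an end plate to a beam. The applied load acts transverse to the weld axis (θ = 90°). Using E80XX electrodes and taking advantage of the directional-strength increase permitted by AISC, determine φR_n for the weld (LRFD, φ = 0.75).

E80XX → F_EXX = 80 ksi.
t_e = 0.707 × 0.3125 = 0.2209 in; A_we = 0.2209 × 12.5 = 2.762 in².
Directional factor: 1.0 + 0.5 sin^1.5(90°) = 1.5.
F_nw = 0.6 × 80 × 1.5 = 72 ksi.
φR_n = 0.75 × 72 × 2.762 = 149.1 kip.

φR_n ≈ 149 kip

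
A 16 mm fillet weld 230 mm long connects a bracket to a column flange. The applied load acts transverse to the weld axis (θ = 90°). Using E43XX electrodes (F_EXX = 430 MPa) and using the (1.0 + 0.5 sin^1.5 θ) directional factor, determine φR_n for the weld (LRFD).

t_e = 0.707 × 16 = 11.31 mm; A_we = 11.31 × 230 = 2602 mm².
Directional factor: 1.0 + 0.5 sin^1.5(90°) = 1.5.
F_nw = 0.6 × 430 × 1.5 = 387 MPa.
φR_n = 0.75 × 387 × 2602 × 10⁻³ = 755.2 kN.

φR_n ≈ 755 kN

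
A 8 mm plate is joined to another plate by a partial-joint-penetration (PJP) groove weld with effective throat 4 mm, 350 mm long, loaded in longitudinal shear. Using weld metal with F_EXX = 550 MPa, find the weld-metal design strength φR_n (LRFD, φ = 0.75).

φR_n ≈ 346 kN

Effective throat (given) t_e = 4 mm.
A_we = 4 × 350 = 1400 mm².
F_nw = 0.6 F_EXX = 330 MPa.
φR_n = 0.75 × 330 × 1400 × 10⁻³ = 346.5 kN.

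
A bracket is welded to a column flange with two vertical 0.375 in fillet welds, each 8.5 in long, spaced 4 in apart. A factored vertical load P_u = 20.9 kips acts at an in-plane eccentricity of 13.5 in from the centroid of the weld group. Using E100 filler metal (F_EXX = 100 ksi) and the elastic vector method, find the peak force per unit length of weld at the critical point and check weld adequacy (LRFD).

f_max ≈ 8.38 kip/in; adequate

Total weld length L_w = 17 in. Treat welds as unit-width lines.
Polar moment about centroid: J = 2[d³/12 + d(b/2)²] = 2[8.5³/12 + 8.5×2²] = 170.4 in³.
Direct shear f_v = P/L_w = 20.9 / 17 = 1.229 kip/in (vertical).
Torsion M = P·e = 20.9 × 13.5 = 282.15 kip·in.
Critical point at (x, y) = (2, 4.25) from centroid. f_tx = M·y/J = 7.039 kip/in; f_ty = M·x/J = 3.313 kip/in.
Resultant f_max = √[f_tx² + (f_v + f_ty)²] = √[7.039² + (1.229 + 3.313)²] = 8.377 kip/in.
Capacity per unit length: φr_n = 0.75 × 0.6 × 100 × (0.707 × 0.375) = 11.93 kip/in.
8.377 ≤ 11.93 → adequate.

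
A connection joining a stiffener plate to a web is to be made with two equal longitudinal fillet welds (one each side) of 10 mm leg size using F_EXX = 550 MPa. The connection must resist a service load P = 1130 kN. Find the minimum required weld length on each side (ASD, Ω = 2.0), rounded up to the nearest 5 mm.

L = 485 mm on each side

Throat t_e = 0.707 × 10 = 7.07 mm.
r_n/Ω = (0.6 × 550 × 7.07) / 2.0 = 1167 N/mm = 1.167 kN/mm.
L_req = P / (r_n/Ω) = 1130 / 1.167 = 968.7 mm total.
Per side: 968.7 / 2 = 484.3 mm.
Round up → use L = 485 mm on each side.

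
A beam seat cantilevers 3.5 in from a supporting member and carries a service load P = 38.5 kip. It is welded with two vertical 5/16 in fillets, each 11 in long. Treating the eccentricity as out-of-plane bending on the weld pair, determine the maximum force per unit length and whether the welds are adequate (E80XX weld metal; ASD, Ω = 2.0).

E80XX → F_EXX = 80 ksi.
L_w = 2 × 11 = 22 in; section modulus (unit throat) S = 2 × L²/6 = 40.33 in².
Direct shear f_v = P/L_w = 38.5/22 = 1.75 kip/in.
Moment M = P × e = 38.5 × 3.5 = 134.75 kip·in; bending f_b = M/S = 3.341 kip/in.
f_max = √(f_v² + f_b²) = √(1.75² + 3.341²) = 3.771 kip/in.
r_n/Ω = (1/2.0) × 0.6 × 80 × (0.707 × 0.3125) = 5.302 kip/in → adequate.

f_max ≈ 3.77 kip/in; adequate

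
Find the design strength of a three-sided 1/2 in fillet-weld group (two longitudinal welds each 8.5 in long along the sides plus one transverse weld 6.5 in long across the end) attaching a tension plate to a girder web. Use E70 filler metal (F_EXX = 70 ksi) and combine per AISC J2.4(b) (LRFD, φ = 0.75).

φR_n ≈ 269 kips

t_e = 0.707 × 0.5 = 0.3535 in.
R_nwl = 0.6 × 70 × 0.3535 × 17 = 252.4 kips (longitudinal, 2 welds).
R_nwt = 0.6 × 70 × 0.3535 × 6.5 = 96.51 kips (transverse, base value).
(i) R_nwl + R_nwt = 348.9 kips; (ii) 0.85 R_nwl + 1.5 R_nwt = 359.3 kips.
R_n = max = 359.3 kips [governs: (ii)]; φR_n = 269.5 kips.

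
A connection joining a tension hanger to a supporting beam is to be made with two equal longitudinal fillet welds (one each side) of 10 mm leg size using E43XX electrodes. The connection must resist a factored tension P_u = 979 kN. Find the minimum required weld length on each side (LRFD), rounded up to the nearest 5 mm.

L = 360 mm on each side

E43XX → F_EXX = 430 MPa.
Throat t_e = 0.707 × 10 = 7.07 mm.
φr_n = 0.75 × 0.6 × 430 × 7.07 × 10⁻³ = 1.368 kN/mm.
L_req = P_u / φr_n = 979 / 1.368 = 715.6 mm total.
Per side: 715.6 / 2 = 357.8 mm.
Round up → use L = 360 mm on each side.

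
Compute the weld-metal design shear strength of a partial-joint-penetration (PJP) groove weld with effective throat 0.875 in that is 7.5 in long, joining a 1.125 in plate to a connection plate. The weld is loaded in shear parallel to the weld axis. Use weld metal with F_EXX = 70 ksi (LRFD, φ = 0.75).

Effective throat (given) t_e = 0.875 in.
A_we = 0.875 × 7.5 = 6.562 in².
F_nw = 0.6 F_EXX = 42 ksi.
φR_n = 0.75 × 42 × 6.562 = 206.7 kip.

φR_n ≈ 207 kip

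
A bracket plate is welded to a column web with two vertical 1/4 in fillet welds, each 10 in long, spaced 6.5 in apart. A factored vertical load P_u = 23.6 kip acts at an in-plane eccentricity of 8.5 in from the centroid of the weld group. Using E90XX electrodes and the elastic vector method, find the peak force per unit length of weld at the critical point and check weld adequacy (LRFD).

E90XX → F_EXX = 90 ksi.
Total weld length L_w = 20 in. Treat welds as unit-width lines.
Polar moment about centroid: J = 2[d³/12 + d(b/2)²] = 2[10³/12 + 10×3.25²] = 377.9 in³.
Direct shear f_v = P/L_w = 23.6 / 20 = 1.18 kip/in (vertical).
Torsion M = P·e = 23.6 × 8.5 = 200.6 kip·in.
Critical point at (x, y) = (3.25, 5) from centroid. f_tx = M·y/J = 2.654 kip/in; f_ty = M·x/J = 1.725 kip/in.
Resultant f_max = √[f_tx² + (f_v + f_ty)²] = √[2.654² + (1.18 + 1.725)²] = 3.935 kip/in.
Capacity per unit length: φr_n = 0.75 × 0.6 × 90 × (0.707 × 0.25) = 7.158 kip/in.
3.935 ≤ 7.158 → adequate.

f_max ≈ 3.93 kip/in; adequate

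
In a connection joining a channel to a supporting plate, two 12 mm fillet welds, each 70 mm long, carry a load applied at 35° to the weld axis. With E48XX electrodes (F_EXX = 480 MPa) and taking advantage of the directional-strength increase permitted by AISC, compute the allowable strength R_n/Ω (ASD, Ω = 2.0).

R_n/Ω ≈ 208 kN

t_e = 0.707 × 12 = 8.484 mm; A_we = 8.484 × 140 = 1188 mm².
Directional factor: 1.0 + 0.5 sin^1.5(35°) = 1.217.
F_nw = 0.6 × 480 × 1.217 = 350.6 MPa.
R_n/Ω = (350.6 × 1188) / 2.0 × 10⁻³ = 208.2 kN.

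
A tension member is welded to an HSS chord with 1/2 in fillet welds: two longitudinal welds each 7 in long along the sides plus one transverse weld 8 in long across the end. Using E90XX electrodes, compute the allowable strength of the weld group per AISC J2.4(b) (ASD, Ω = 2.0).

E90XX → F_EXX = 90 ksi.
t_e = 0.707 × 0.5 = 0.3535 in.
R_nwl = 0.6 × 90 × 0.3535 × 14 = 267.2 kip (longitudinal, 2 welds).
R_nwt = 0.6 × 90 × 0.3535 × 8 = 152.7 kip (transverse, base value).
(i) R_nwl + R_nwt = 420 kip; (ii) 0.85 R_nwl + 1.5 R_nwt = 456.2 kip.
R_n = max = 456.2 kip [governs: (ii)]; R_n/Ω = 228.1 kip.

R_n/Ω ≈ 228 kip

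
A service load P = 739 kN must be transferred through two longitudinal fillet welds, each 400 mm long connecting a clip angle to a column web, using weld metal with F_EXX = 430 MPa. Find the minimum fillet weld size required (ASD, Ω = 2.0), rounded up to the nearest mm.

Total weld length L = 800 mm.
Required throat t_e = P × Ω / (0.6 F_EXX × L) = 739 × 2.0 / (0.6 × 430 × 800 × 10⁻³) = 7.161 mm.
Required leg w = t_e / 0.707 = 10.13 mm → use 11 mm.

w = 11 mm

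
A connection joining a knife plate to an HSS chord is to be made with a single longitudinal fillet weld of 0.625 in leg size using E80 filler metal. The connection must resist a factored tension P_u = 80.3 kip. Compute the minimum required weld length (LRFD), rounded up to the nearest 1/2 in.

L = 5.5 in

E80XX → F_EXX = 80 ksi.
Throat t_e = 0.707 × 0.625 = 0.4419 in.
φr_n = 0.75 × 0.6 × 80 × 0.4419 = 15.91 kip/in.
L_req = P_u / φr_n = 80.3 / 15.91 = 5.048 in total.
Round up → use L = 5.5 in.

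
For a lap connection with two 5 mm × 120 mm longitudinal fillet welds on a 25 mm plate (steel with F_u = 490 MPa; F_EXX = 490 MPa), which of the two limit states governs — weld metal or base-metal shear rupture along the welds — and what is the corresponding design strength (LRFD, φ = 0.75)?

t_e = 0.707 × 5 = 3.535 mm; L = 240 mm.
Weld metal: φR_n = 0.75 × 0.6 × 490 × 3.535 × 240 × 10⁻³ = 187.1 kN.
Base metal (shear rupture): φR_n = 0.75 × 0.6 × 490 × 25 × 240 × 10⁻³ = 1323 kN.
Governing: weld metal.

φR_n ≈ 187 kN (weld metal governs)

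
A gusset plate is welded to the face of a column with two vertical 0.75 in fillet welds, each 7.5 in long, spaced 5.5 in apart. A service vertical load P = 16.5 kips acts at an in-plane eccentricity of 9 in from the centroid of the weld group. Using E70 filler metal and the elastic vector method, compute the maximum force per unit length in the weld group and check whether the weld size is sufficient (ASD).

E70XX → F_EXX = 70 ksi.
Total weld length L_w = 15 in. Treat welds as unit-width lines.
Polar moment about centroid: J = 2[d³/12 + d(b/2)²] = 2[7.5³/12 + 7.5×2.75²] = 183.8 in³.
Direct shear f_v = P/L_w = 16.5 / 15 = 1.1 kip/in (vertical).
Torsion M = P·e = 16.5 × 9 = 148.5 kip·in.
Critical point at (x, y) = (2.75, 3.75) from centroid. f_tx = M·y/J = 3.031 kip/in; f_ty = M·x/J = 2.222 kip/in.
Resultant f_max = √[f_tx² + (f_v + f_ty)²] = √[3.031² + (1.1 + 2.222)²] = 4.497 kip/in.
Capacity per unit length: r_n/Ω = (1/2.0) × 0.6 × 70 × (0.707 × 0.75) = 11.14 kip/in.
4.497 ≤ 11.14 → adequate.

f_max ≈ 4.5 kip/in; adequate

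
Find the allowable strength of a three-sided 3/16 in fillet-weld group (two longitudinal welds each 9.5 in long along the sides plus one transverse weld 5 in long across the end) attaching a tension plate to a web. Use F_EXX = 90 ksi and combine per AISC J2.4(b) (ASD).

R_n/Ω ≈ 85.9 kips

t_e = 0.707 × 0.1875 = 0.1326 in.
R_nwl = 0.6 × 90 × 0.1326 × 19 = 136 kips (longitudinal, 2 welds).
R_nwt = 0.6 × 90 × 0.1326 × 5 = 35.79 kips (transverse, base value).
(i) R_nwl + R_nwt = 171.8 kips; (ii) 0.85 R_nwl + 1.5 R_nwt = 169.3 kips.
R_n = max = 171.8 kips [governs: (i)]; R_n/Ω = 85.9 kips.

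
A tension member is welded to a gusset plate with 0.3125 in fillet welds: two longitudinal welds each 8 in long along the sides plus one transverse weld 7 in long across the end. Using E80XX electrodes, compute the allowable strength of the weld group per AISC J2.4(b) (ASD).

E80XX → F_EXX = 80 ksi.
t_e = 0.707 × 0.3125 = 0.2209 in.
R_nwl = 0.6 × 80 × 0.2209 × 16 = 169.7 kips (longitudinal, 2 welds).
R_nwt = 0.6 × 80 × 0.2209 × 7 = 74.23 kips (transverse, base value).
(i) R_nwl + R_nwt = 243.9 kips; (ii) 0.85 R_nwl + 1.5 R_nwt = 255.6 kips.
R_n = max = 255.6 kips [governs: (ii)]; R_n/Ω = 127.8 kips.

R_n/Ω ≈ 128 kips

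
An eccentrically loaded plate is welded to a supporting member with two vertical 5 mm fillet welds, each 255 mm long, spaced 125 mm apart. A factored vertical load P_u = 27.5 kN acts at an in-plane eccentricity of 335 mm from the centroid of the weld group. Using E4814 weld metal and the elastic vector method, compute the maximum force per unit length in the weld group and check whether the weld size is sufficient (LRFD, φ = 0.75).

E48XX → F_EXX = 480 MPa.
Total weld length L_w = 510 mm. Treat welds as unit-width lines.
Polar moment about centroid: J = 2[d³/12 + d(b/2)²] = 2[255³/12 + 255×62.5²] = 4756000 mm³.
Direct shear f_v = P/L_w = 27.5×10³ / 510 = 53.92 N/mm (vertical).
Torsion M = P·e = 27.5×10³ × 335 = 9212500 N·mm.
Critical point at (x, y) = (62.5, 127.5) from centroid. f_tx = M·y/J = 247 N/mm; f_ty = M·x/J = 121.1 N/mm.
Resultant f_max = √[f_tx² + (f_v + f_ty)²] = √[247² + (53.92 + 121.1)²] = 302.7 N/mm.
Capacity per unit length: φr_n = 0.75 × 0.6 × 480 × (0.707 × 5) = 763.6 N/mm.
302.7 ≤ 763.6 → adequate.

f_max ≈ 303 N/mm; adequate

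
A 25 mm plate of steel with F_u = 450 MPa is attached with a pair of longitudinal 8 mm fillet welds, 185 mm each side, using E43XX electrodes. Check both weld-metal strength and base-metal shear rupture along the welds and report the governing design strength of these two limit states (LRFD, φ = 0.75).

E43XX → F_EXX = 430 MPa.
t_e = 0.707 × 8 = 5.656 mm; L = 370 mm.
Weld metal: φR_n = 0.75 × 0.6 × 430 × 5.656 × 370 × 10⁻³ = 404.9 kN.
Base metal (shear rupture): φR_n = 0.75 × 0.6 × 450 × 25 × 370 × 10⁻³ = 1873 kN.
Governing: weld metal.

φR_n ≈ 405 kN (weld metal governs)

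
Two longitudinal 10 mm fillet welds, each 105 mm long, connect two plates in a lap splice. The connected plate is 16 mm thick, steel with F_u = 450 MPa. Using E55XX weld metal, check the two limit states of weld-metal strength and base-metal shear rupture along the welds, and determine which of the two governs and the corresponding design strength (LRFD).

φR_n ≈ 367 kN (weld metal governs)

E55XX → F_EXX = 550 MPa.
t_e = 0.707 × 10 = 7.07 mm; L = 210 mm.
Weld metal: φR_n = 0.75 × 0.6 × 550 × 7.07 × 210 × 10⁻³ = 367.5 kN.
Base metal (shear rupture): φR_n = 0.75 × 0.6 × 450 × 16 × 210 × 10⁻³ = 680.4 kN.
Governing: weld metal.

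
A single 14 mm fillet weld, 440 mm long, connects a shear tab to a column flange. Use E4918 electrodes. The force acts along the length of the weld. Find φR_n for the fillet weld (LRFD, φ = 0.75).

E49XX → F_EXX = 490 MPa.
Effective throat t_e = 0.707 × 14 = 9.898 mm.
Total length L = 440 mm; A_we = 9.898 × 440 = 4355 mm².
F_nw = 0.6 F_EXX = 0.6 × 490 = 294 MPa.
φR_n = 0.75 × 294 × 4355 × 10⁻³ = 960.3 kN.

φR_n ≈ 960 kN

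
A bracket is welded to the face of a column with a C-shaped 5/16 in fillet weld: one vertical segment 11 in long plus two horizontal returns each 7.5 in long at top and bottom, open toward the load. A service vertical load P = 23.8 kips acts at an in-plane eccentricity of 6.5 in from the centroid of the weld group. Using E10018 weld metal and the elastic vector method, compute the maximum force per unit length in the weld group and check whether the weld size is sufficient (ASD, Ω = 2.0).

f_max ≈ 2.37 kip/in; adequate

E100XX → F_EXX = 100 ksi.
Total weld length L_w = 26 in. Treat welds as unit-width lines.
Centroid: x̄ = 2×7.5×3.75 / 26 = 2.163 in from the vertical weld.
Polar moment about centroid: J = I_x + I_y = [11³/12 + 2×7.5×5.5²] + [11×2.163² + 2(7.5³/12 + 7.5×1.587²)] = 724.2 in³.
Direct shear f_v = P/L_w = 23.8 / 26 = 0.9154 kip/in (vertical).
Torsion M = P·e = 23.8 × 6.5 = 154.7 kip·in.
Critical point at (x, y) = (5.337, 5.5) from centroid. f_tx = M·y/J = 1.175 kip/in; f_ty = M·x/J = 1.14 kip/in.
Resultant f_max = √[f_tx² + (f_v + f_ty)²] = √[1.175² + (0.9154 + 1.14)²] = 2.367 kip/in.
Capacity per unit length: r_n/Ω = (1/2.0) × 0.6 × 100 × (0.707 × 0.3125) = 6.628 kip/in.
2.367 ≤ 6.628 → adequate.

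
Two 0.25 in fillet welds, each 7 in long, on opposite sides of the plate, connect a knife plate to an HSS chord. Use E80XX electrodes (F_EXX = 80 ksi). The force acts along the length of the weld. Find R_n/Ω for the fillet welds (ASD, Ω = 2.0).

R_n/Ω ≈ 59.4 kip

Effective throat t_e = 0.707 × 0.25 = 0.1767 in.
Total length L = 14 in; A_we = 0.1767 × 14 = 2.474 in².
F_nw = 0.6 F_EXX = 0.6 × 80 = 48 ksi.
R_n = 48 × 2.474 = 118.8 kip; R_n/Ω = 118.8/2.0 = 59.39 kip.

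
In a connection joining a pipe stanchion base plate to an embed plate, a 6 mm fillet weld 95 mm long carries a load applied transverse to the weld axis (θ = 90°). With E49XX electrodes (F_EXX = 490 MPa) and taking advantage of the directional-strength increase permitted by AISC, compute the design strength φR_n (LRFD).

φR_n ≈ 133 kN

t_e = 0.707 × 6 = 4.242 mm; A_we = 4.242 × 95 = 403 mm².
Directional factor: 1.0 + 0.5 sin^1.5(90°) = 1.5.
F_nw = 0.6 × 490 × 1.5 = 441 MPa.
φR_n = 0.75 × 441 × 403 × 10⁻³ = 133.3 kN.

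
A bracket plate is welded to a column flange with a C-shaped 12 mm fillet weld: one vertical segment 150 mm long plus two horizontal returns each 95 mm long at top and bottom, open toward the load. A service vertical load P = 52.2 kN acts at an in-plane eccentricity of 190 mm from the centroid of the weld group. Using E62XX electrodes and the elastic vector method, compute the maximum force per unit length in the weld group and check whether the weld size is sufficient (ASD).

f_max ≈ 711 N/mm; adequate

E62XX → F_EXX = 620 MPa.
Total weld length L_w = 340 mm. Treat welds as unit-width lines.
Centroid: x̄ = 2×95×47.5 / 340 = 26.54 mm from the vertical weld.
Polar moment about centroid: J = I_x + I_y = [150³/12 + 2×95×75²] + [150×26.54² + 2(95³/12 + 95×20.96²)] = 1682000 mm³.
Direct shear f_v = P/L_w = 52.2×10³ / 340 = 153.5 N/mm (vertical).
Torsion M = P·e = 52.2×10³ × 190 = 9918000 N·mm.
Critical point at (x, y) = (68.46, 75) from centroid. f_tx = M·y/J = 442.2 N/mm; f_ty = M·x/J = 403.6 N/mm.
Resultant f_max = √[f_tx² + (f_v + f_ty)²] = √[442.2² + (153.5 + 403.6)²] = 711.4 N/mm.
Capacity per unit length: r_n/Ω = (1/2.0) × 0.6 × 620 × (0.707 × 12) = 1578 N/mm.
711.4 ≤ 1578 → adequate.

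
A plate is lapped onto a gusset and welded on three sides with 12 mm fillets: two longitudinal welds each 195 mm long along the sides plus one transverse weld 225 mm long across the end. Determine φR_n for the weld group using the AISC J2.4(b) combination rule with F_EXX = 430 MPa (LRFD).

φR_n ≈ 1100 kN

t_e = 0.707 × 12 = 8.484 mm.
R_nwl = 0.6 × 430 × 8.484 × 390 × 10⁻³ = 853.7 kN (longitudinal, 2 welds).
R_nwt = 0.6 × 430 × 8.484 × 225 × 10⁻³ = 492.5 kN (transverse, base value).
(i) R_nwl + R_nwt = 1346 kN; (ii) 0.85 R_nwl + 1.5 R_nwt = 1464 kN.
R_n = max = 1464 kN [governs: (ii)]; φR_n = 1098 kN.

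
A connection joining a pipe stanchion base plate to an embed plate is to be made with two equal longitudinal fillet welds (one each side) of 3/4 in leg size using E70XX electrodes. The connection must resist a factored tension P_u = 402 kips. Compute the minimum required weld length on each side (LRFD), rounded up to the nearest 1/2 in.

L = 12.5 in on each side

E70XX → F_EXX = 70 ksi.
Throat t_e = 0.707 × 0.75 = 0.5302 in.
φr_n = 0.75 × 0.6 × 70 × 0.5302 = 16.7 kips/in.
L_req = P_u / φr_n = 402 / 16.7 = 24.07 in total.
Per side: 24.07 / 2 = 12.03 in.
Round up → use L = 12.5 in on each side.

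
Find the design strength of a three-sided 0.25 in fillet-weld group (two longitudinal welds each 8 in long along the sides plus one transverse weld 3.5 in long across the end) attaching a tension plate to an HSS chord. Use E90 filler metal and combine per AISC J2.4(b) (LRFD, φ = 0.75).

φR_n ≈ 140 kips

E90XX → F_EXX = 90 ksi.
t_e = 0.707 × 0.25 = 0.1767 in.
R_nwl = 0.6 × 90 × 0.1767 × 16 = 152.7 kips (longitudinal, 2 welds).
R_nwt = 0.6 × 90 × 0.1767 × 3.5 = 33.41 kips (transverse, base value).
(i) R_nwl + R_nwt = 186.1 kips; (ii) 0.85 R_nwl + 1.5 R_nwt = 179.9 kips.
R_n = max = 186.1 kips [governs: (i)]; φR_n = 139.6 kips.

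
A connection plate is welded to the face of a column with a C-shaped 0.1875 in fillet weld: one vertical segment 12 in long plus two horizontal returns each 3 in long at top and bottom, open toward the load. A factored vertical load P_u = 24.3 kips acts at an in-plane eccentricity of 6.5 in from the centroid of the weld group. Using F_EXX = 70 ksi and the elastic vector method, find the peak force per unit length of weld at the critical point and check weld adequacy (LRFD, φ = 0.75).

f_max ≈ 3.5 kip/in; adequate

Total weld length L_w = 18 in. Treat welds as unit-width lines.
Centroid: x̄ = 2×3×1.5 / 18 = 0.5 in from the vertical weld.
Polar moment about centroid: J = I_x + I_y = [12³/12 + 2×3×6²] + [12×0.5² + 2(3³/12 + 3×1²)] = 373.5 in³.
Direct shear f_v = P/L_w = 24.3 / 18 = 1.35 kip/in (vertical).
Torsion M = P·e = 24.3 × 6.5 = 157.95 kip·in.
Critical point at (x, y) = (2.5, 6) from centroid. f_tx = M·y/J = 2.537 kip/in; f_ty = M·x/J = 1.057 kip/in.
Resultant f_max = √[f_tx² + (f_v + f_ty)²] = √[2.537² + (1.35 + 1.057)²] = 3.498 kip/in.
Capacity per unit length: φr_n = 0.75 × 0.6 × 70 × (0.707 × 0.1875) = 4.176 kip/in.
3.498 ≤ 4.176 → adequate.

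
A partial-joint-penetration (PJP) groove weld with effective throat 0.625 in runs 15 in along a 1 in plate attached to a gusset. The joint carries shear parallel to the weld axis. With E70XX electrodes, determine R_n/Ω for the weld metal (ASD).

R_n/Ω ≈ 197 kip

E70XX → F_EXX = 70 ksi.
Effective throat (given) t_e = 0.625 in.
A_we = 0.625 × 15 = 9.375 in².
F_nw = 0.6 F_EXX = 42 ksi.
R_n/Ω = (42 × 9.375) / 2.0 = 196.9 kip.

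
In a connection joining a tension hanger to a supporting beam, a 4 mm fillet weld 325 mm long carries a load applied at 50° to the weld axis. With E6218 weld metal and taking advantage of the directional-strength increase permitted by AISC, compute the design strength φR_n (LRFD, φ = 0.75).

φR_n ≈ 342 kN

E62XX → F_EXX = 620 MPa.
t_e = 0.707 × 4 = 2.828 mm; A_we = 2.828 × 325 = 919.1 mm².
Directional factor: 1.0 + 0.5 sin^1.5(50°) = 1.335.
F_nw = 0.6 × 620 × 1.335 = 496.7 MPa.
φR_n = 0.75 × 496.7 × 919.1 × 10⁻³ = 342.4 kN.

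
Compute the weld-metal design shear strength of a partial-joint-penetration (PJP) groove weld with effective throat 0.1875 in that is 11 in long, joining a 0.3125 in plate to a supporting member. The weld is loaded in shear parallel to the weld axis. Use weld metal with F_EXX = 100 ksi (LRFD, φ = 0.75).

φR_n ≈ 92.8 kips

Effective throat (given) t_e = 0.1875 in.
A_we = 0.1875 × 11 = 2.062 in².
F_nw = 0.6 F_EXX = 60 ksi.
φR_n = 0.75 × 60 × 2.062 = 92.81 kips.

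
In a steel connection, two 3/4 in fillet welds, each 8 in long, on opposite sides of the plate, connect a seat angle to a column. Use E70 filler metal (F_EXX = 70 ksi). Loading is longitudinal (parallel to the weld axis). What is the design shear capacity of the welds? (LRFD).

φR_n ≈ 267 kips

Effective throat t_e = 0.707 × 0.75 = 0.5302 in.
Total length L = 16 in; A_we = 0.5302 × 16 = 8.484 in².
F_nw = 0.6 F_EXX = 0.6 × 70 = 42 ksi.
φR_n = 0.75 × 42 × 8.484 = 267.2 kips.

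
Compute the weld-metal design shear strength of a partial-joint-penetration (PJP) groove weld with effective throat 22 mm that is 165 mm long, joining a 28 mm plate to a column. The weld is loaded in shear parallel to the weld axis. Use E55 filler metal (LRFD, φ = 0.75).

φR_n ≈ 898 kN

E55XX → F_EXX = 550 MPa.
Effective throat (given) t_e = 22 mm.
A_we = 22 × 165 = 3630 mm².
F_nw = 0.6 F_EXX = 330 MPa.
φR_n = 0.75 × 330 × 3630 × 10⁻³ = 898.4 kN.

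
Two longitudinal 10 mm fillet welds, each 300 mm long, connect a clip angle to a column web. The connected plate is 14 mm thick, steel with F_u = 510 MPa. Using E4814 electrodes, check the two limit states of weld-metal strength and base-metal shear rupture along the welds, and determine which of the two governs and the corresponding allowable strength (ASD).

R_n/Ω ≈ 611 kN (weld metal governs)

E48XX → F_EXX = 480 MPa.
t_e = 0.707 × 10 = 7.07 mm; L = 600 mm.
Weld metal: R_n/Ω = (1/2.0) × 0.6 × 480 × 7.07 × 600 × 10⁻³ = 610.8 kN.
Base metal (shear rupture): R_n/Ω = (1/2.0) × 0.6 × 510 × 14 × 600 × 10⁻³ = 1285 kN.
Governing: weld metal.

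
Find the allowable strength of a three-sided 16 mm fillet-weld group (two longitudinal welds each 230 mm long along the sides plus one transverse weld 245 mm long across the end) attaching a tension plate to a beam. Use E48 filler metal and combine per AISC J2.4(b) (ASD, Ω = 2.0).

R_n/Ω ≈ 1240 kN

E48XX → F_EXX = 480 MPa.
t_e = 0.707 × 16 = 11.31 mm.
R_nwl = 0.6 × 480 × 11.31 × 460 × 10⁻³ = 1499 kN (longitudinal, 2 welds).
R_nwt = 0.6 × 480 × 11.31 × 245 × 10⁻³ = 798.2 kN (transverse, base value).
(i) R_nwl + R_nwt = 2297 kN; (ii) 0.85 R_nwl + 1.5 R_nwt = 2471 kN.
R_n = max = 2471 kN [governs: (ii)]; R_n/Ω = 1236 kN.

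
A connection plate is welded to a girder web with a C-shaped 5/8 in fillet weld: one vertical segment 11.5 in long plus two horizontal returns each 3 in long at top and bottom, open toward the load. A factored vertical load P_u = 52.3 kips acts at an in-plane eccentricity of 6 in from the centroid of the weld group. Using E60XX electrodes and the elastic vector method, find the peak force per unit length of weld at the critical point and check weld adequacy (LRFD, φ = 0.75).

f_max ≈ 7.51 kip/in; adequate

E60XX → F_EXX = 60 ksi.
Total weld length L_w = 17.5 in. Treat welds as unit-width lines.
Centroid: x̄ = 2×3×1.5 / 17.5 = 0.5143 in from the vertical weld.
Polar moment about centroid: J = I_x + I_y = [11.5³/12 + 2×3×5.75²] + [11.5×0.5143² + 2(3³/12 + 3×0.9857²)] = 338.5 in³.
Direct shear f_v = P/L_w = 52.3 / 17.5 = 2.989 kip/in (vertical).
Torsion M = P·e = 52.3 × 6 = 313.8 kip·in.
Critical point at (x, y) = (2.486, 5.75) from centroid. f_tx = M·y/J = 5.331 kip/in; f_ty = M·x/J = 2.304 kip/in.
Resultant f_max = √[f_tx² + (f_v + f_ty)²] = √[5.331² + (2.989 + 2.304)²] = 7.512 kip/in.
Capacity per unit length: φr_n = 0.75 × 0.6 × 60 × (0.707 × 0.625) = 11.93 kip/in.
7.512 ≤ 11.93 → adequate.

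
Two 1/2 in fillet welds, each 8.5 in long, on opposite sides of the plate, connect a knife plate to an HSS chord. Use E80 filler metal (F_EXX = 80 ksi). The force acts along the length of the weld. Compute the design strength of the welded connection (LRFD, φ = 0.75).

Effective throat t_e = 0.707 × 0.5 = 0.3535 in.
Total length L = 17 in; A_we = 0.3535 × 17 = 6.01 in².
F_nw = 0.6 F_EXX = 0.6 × 80 = 48 ksi.
φR_n = 0.75 × 48 × 6.01 = 216.3 kips.

φR_n ≈ 216 kips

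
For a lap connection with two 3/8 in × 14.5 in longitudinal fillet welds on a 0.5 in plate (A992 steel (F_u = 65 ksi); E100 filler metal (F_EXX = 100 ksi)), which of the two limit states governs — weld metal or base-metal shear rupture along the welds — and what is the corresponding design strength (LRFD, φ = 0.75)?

φR_n ≈ 346 kip (weld metal governs)

t_e = 0.707 × 0.375 = 0.2651 in; L = 29 in.
Weld metal: φR_n = 0.75 × 0.6 × 100 × 0.2651 × 29 = 346 kip.
Base metal (shear rupture): φR_n = 0.75 × 0.6 × 65 × 0.5 × 29 = 424.1 kip.
Governing: weld metal.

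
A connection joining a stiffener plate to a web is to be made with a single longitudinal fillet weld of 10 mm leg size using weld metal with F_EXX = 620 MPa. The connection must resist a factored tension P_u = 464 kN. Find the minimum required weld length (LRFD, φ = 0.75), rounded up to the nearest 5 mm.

Throat t_e = 0.707 × 10 = 7.07 mm.
φr_n = 0.75 × 0.6 × 620 × 7.07 × 10⁻³ = 1.973 kN/mm.
L_req = P_u / φr_n = 464 / 1.973 = 235.2 mm total.
Round up → use L = 240 mm.

L = 240 mm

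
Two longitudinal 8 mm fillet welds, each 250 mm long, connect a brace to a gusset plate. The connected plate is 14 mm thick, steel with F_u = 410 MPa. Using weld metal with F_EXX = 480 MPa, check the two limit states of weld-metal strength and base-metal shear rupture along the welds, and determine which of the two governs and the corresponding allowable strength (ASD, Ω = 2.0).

R_n/Ω ≈ 407 kN (weld metal governs)

t_e = 0.707 × 8 = 5.656 mm; L = 500 mm.
Weld metal: R_n/Ω = (1/2.0) × 0.6 × 480 × 5.656 × 500 × 10⁻³ = 407.2 kN.
Base metal (shear rupture): R_n/Ω = (1/2.0) × 0.6 × 410 × 14 × 500 × 10⁻³ = 861 kN.
Governing: weld metal.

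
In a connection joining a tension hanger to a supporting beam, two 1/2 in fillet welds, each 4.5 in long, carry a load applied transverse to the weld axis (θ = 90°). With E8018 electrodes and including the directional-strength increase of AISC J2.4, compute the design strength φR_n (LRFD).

φR_n ≈ 172 kips

E80XX → F_EXX = 80 ksi.
t_e = 0.707 × 0.5 = 0.3535 in; A_we = 0.3535 × 9 = 3.181 in².
Directional factor: 1.0 + 0.5 sin^1.5(90°) = 1.5.
F_nw = 0.6 × 80 × 1.5 = 72 ksi.
φR_n = 0.75 × 72 × 3.181 = 171.8 kips.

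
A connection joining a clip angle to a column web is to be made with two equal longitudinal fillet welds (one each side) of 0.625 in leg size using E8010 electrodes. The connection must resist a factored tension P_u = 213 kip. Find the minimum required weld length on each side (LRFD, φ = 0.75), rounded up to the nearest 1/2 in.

E80XX → F_EXX = 80 ksi.
Throat t_e = 0.707 × 0.625 = 0.4419 in.
φr_n = 0.75 × 0.6 × 80 × 0.4419 = 15.91 kip/in.
L_req = P_u / φr_n = 213 / 15.91 = 13.39 in total.
Per side: 13.39 / 2 = 6.695 in.
Round up → use L = 7 in on each side.

L = 7 in on each side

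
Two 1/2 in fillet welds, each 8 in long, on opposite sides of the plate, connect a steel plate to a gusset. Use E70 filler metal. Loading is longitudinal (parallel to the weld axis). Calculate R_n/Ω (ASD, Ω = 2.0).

R_n/Ω ≈ 119 kip

E70XX → F_EXX = 70 ksi.
Effective throat t_e = 0.707 × 0.5 = 0.3535 in.
Total length L = 16 in; A_we = 0.3535 × 16 = 5.656 in².
F_nw = 0.6 F_EXX = 0.6 × 70 = 42 ksi.
R_n = 42 × 5.656 = 237.6 kip; R_n/Ω = 237.6/2.0 = 118.8 kip.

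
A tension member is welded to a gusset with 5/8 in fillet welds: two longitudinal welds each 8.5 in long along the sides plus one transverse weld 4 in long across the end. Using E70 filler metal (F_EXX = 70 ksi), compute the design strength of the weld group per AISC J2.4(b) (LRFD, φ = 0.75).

φR_n ≈ 292 kip

t_e = 0.707 × 0.625 = 0.4419 in.
R_nwl = 0.6 × 70 × 0.4419 × 17 = 315.5 kip (longitudinal, 2 welds).
R_nwt = 0.6 × 70 × 0.4419 × 4 = 74.23 kip (transverse, base value).
(i) R_nwl + R_nwt = 389.7 kip; (ii) 0.85 R_nwl + 1.5 R_nwt = 379.5 kip.
R_n = max = 389.7 kip [governs: (i)]; φR_n = 292.3 kip.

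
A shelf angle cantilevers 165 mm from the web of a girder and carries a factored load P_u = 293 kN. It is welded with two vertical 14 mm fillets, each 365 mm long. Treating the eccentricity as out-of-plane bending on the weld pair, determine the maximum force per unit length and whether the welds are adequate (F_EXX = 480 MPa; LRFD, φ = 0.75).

L_w = 2 × 365 = 730 mm; section modulus (unit throat) S = 2 × L²/6 = 44410 mm².
Direct shear f_v = P/L_w = 293×10³/730 = 401.4 N/mm.
Moment M = P × e = 293×10³ × 165 = 48345000 N·mm; bending f_b = M/S = 1089 N/mm.
f_max = √(f_v² + f_b²) = √(401.4² + 1089²) = 1160 N/mm.
φr_n = 0.75 × 0.6 × 480 × (0.707 × 14) = 2138 N/mm → adequate.

f_max ≈ 1160 N/mm; adequate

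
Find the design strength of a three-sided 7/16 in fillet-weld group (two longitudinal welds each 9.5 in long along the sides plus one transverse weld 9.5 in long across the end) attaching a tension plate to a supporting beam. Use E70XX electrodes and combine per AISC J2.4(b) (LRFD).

E70XX → F_EXX = 70 ksi.
t_e = 0.707 × 0.4375 = 0.3093 in.
R_nwl = 0.6 × 70 × 0.3093 × 19 = 246.8 kip (longitudinal, 2 welds).
R_nwt = 0.6 × 70 × 0.3093 × 9.5 = 123.4 kip (transverse, base value).
(i) R_nwl + R_nwt = 370.2 kip; (ii) 0.85 R_nwl + 1.5 R_nwt = 394.9 kip.
R_n = max = 394.9 kip [governs: (ii)]; φR_n = 296.2 kip.

φR_n ≈ 296 kip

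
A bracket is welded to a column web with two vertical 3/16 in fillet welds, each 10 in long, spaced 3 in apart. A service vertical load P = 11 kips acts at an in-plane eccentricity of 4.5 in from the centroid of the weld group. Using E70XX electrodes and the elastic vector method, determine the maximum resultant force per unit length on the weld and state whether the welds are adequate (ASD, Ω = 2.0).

f_max ≈ 1.48 kip/in; adequate

E70XX → F_EXX = 70 ksi.
Total weld length L_w = 20 in. Treat welds as unit-width lines.
Polar moment about centroid: J = 2[d³/12 + d(b/2)²] = 2[10³/12 + 10×1.5²] = 211.7 in³.
Direct shear f_v = P/L_w = 11 / 20 = 0.55 kip/in (vertical).
Torsion M = P·e = 11 × 4.5 = 49.5 kip·in.
Critical point at (x, y) = (1.5, 5) from centroid. f_tx = M·y/J = 1.169 kip/in; f_ty = M·x/J = 0.3508 kip/in.
Resultant f_max = √[f_tx² + (f_v + f_ty)²] = √[1.169² + (0.55 + 0.3508)²] = 1.476 kip/in.
Capacity per unit length: r_n/Ω = (1/2.0) × 0.6 × 70 × (0.707 × 0.1875) = 2.784 kip/in.
1.476 ≤ 2.784 → adequate.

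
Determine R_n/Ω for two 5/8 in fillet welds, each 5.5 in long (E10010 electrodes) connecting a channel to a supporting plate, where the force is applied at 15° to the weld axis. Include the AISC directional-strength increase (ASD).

R_n/Ω ≈ 155 kip

E100XX → F_EXX = 100 ksi.
t_e = 0.707 × 0.625 = 0.4419 in; A_we = 0.4419 × 11 = 4.861 in².
Directional factor: 1.0 + 0.5 sin^1.5(15°) = 1.066.
F_nw = 0.6 × 100 × 1.066 = 63.95 ksi.
R_n/Ω = (63.95 × 4.861) / 2.0 = 155.4 kip.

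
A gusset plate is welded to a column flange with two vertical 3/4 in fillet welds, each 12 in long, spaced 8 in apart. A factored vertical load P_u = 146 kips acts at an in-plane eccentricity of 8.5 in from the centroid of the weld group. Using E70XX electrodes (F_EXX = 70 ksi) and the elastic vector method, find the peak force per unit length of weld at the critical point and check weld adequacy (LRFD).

Total weld length L_w = 24 in. Treat welds as unit-width lines.
Polar moment about centroid: J = 2[d³/12 + d(b/2)²] = 2[12³/12 + 12×4²] = 672 in³.
Direct shear f_v = P/L_w = 146 / 24 = 6.083 kip/in (vertical).
Torsion M = P·e = 146 × 8.5 = 1241 kip·in.
Critical point at (x, y) = (4, 6) from centroid. f_tx = M·y/J = 11.08 kip/in; f_ty = M·x/J = 7.387 kip/in.
Resultant f_max = √[f_tx² + (f_v + f_ty)²] = √[11.08² + (6.083 + 7.387)²] = 17.44 kip/in.
Capacity per unit length: φr_n = 0.75 × 0.6 × 70 × (0.707 × 0.75) = 16.7 kip/in.
17.44 > 16.7 → NOT adequate.

f_max ≈ 17.4 kip/in; NOT adequate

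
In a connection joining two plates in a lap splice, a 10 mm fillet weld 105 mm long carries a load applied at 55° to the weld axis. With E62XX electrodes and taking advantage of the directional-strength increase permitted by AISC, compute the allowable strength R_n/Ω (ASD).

E62XX → F_EXX = 620 MPa.
t_e = 0.707 × 10 = 7.07 mm; A_we = 7.07 × 105 = 742.3 mm².
Directional factor: 1.0 + 0.5 sin^1.5(55°) = 1.371.
F_nw = 0.6 × 620 × 1.371 = 509.9 MPa.
R_n/Ω = (509.9 × 742.3) / 2.0 × 10⁻³ = 189.3 kN.

R_n/Ω ≈ 189 kN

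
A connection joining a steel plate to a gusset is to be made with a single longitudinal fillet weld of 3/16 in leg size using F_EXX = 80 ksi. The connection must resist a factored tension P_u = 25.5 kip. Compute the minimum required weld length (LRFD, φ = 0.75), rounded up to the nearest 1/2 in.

L = 5.5 in

Throat t_e = 0.707 × 0.1875 = 0.1326 in.
φr_n = 0.75 × 0.6 × 80 × 0.1326 = 4.772 kip/in.
L_req = P_u / φr_n = 25.5 / 4.772 = 5.343 in total.
Round up → use L = 5.5 in.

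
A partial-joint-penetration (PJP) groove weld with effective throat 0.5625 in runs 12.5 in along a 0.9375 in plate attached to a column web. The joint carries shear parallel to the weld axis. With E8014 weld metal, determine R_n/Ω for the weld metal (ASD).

R_n/Ω ≈ 169 kips

E80XX → F_EXX = 80 ksi.
Effective throat (given) t_e = 0.5625 in.
A_we = 0.5625 × 12.5 = 7.031 in².
F_nw = 0.6 F_EXX = 48 ksi.
R_n/Ω = (48 × 7.031) / 2.0 = 168.8 kips.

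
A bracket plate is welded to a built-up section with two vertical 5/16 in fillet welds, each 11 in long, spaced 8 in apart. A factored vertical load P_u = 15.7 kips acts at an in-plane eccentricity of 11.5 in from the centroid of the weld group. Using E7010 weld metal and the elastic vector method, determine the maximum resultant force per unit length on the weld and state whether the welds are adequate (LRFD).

E70XX → F_EXX = 70 ksi.
Total weld length L_w = 22 in. Treat welds as unit-width lines.
Polar moment about centroid: J = 2[d³/12 + d(b/2)²] = 2[11³/12 + 11×4²] = 573.8 in³.
Direct shear f_v = P/L_w = 15.7 / 22 = 0.7136 kip/in (vertical).
Torsion M = P·e = 15.7 × 11.5 = 180.55 kip·in.
Critical point at (x, y) = (4, 5.5) from centroid. f_tx = M·y/J = 1.731 kip/in; f_ty = M·x/J = 1.259 kip/in.
Resultant f_max = √[f_tx² + (f_v + f_ty)²] = √[1.731² + (0.7136 + 1.259)²] = 2.624 kip/in.
Capacity per unit length: φr_n = 0.75 × 0.6 × 70 × (0.707 × 0.3125) = 6.96 kip/in.
2.624 ≤ 6.96 → adequate.

f_max ≈ 2.62 kip/in; adequate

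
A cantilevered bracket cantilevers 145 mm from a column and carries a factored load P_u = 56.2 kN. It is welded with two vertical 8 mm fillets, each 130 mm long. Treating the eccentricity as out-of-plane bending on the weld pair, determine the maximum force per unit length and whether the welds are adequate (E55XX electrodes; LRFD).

f_max ≈ 1460 N/mm; NOT adequate

E55XX → F_EXX = 550 MPa.
L_w = 2 × 130 = 260 mm; section modulus (unit throat) S = 2 × L²/6 = 5633 mm².
Direct shear f_v = P/L_w = 56.2×10³/260 = 216.2 N/mm.
Moment M = P × e = 56.2×10³ × 145 = 8149000 N·mm; bending f_b = M/S = 1447 N/mm.
f_max = √(f_v² + f_b²) = √(216.2² + 1447²) = 1463 N/mm.
φr_n = 0.75 × 0.6 × 550 × (0.707 × 8) = 1400 N/mm → NOT adequate.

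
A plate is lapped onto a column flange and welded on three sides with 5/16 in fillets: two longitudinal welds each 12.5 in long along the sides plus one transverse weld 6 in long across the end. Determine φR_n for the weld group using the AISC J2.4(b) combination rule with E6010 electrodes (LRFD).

φR_n ≈ 185 kips

E60XX → F_EXX = 60 ksi.
t_e = 0.707 × 0.3125 = 0.2209 in.
R_nwl = 0.6 × 60 × 0.2209 × 25 = 198.8 kips (longitudinal, 2 welds).
R_nwt = 0.6 × 60 × 0.2209 × 6 = 47.72 kips (transverse, base value).
(i) R_nwl + R_nwt = 246.6 kips; (ii) 0.85 R_nwl + 1.5 R_nwt = 240.6 kips.
R_n = max = 246.6 kips [governs: (i)]; φR_n = 184.9 kips.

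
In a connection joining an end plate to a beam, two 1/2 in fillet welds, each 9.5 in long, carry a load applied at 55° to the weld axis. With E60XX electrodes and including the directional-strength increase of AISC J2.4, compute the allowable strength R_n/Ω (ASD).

R_n/Ω ≈ 166 kips

E60XX → F_EXX = 60 ksi.
t_e = 0.707 × 0.5 = 0.3535 in; A_we = 0.3535 × 19 = 6.716 in².
Directional factor: 1.0 + 0.5 sin^1.5(55°) = 1.371.
F_nw = 0.6 × 60 × 1.371 = 49.35 ksi.
R_n/Ω = (49.35 × 6.716) / 2.0 = 165.7 kips.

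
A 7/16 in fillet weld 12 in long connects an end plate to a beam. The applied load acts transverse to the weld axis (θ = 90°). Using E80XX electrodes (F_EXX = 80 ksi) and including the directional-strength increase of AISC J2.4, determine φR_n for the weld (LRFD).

t_e = 0.707 × 0.4375 = 0.3093 in; A_we = 0.3093 × 12 = 3.712 in².
Directional factor: 1.0 + 0.5 sin^1.5(90°) = 1.5.
F_nw = 0.6 × 80 × 1.5 = 72 ksi.
φR_n = 0.75 × 72 × 3.712 = 200.4 kip.

φR_n ≈ 200 kip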